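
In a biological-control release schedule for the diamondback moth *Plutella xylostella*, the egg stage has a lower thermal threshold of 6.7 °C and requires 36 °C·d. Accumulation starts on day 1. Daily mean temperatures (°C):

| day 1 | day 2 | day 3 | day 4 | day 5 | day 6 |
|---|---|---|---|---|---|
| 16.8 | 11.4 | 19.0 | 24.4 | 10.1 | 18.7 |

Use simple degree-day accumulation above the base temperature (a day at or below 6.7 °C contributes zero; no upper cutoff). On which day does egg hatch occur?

day 4

Daily DD above 6.7 °C: 10.1, 4.7, 12.3, 17.7, 3.4, 12.0.
Cumulative: 10.1, 14.8, 27.1, 44.8, 48.2, 60.2.
The total first reaches 36 DD on day 4.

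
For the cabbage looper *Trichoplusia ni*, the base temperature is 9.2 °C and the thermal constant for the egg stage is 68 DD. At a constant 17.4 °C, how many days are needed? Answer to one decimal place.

8.3 days

Daily accumulation = 17.4 − 9.2 = 8.2 DD/day.
Duration = 68 / 8.2 = 8.293 ≈ 8.3 days.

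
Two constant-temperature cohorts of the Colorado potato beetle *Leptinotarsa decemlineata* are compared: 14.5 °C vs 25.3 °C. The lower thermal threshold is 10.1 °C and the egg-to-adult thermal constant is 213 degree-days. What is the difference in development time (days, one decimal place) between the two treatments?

34.4 days

At 14.5 °C: 213 / (14.5 − 10.1) = 213 / 4.4 = 48.409 d.
At 25.3 °C: 213 / (25.3 − 10.1) = 213 / 15.2 = 14.013 d.
Difference = |48.409 − 14.013| = 34.396 ≈ 34.4 days.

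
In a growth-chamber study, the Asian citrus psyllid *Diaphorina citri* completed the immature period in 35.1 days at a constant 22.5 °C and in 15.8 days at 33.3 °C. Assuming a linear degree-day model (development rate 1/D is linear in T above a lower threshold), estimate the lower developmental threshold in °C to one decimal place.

Under the model K = D·(T − T_b), so D₁·(T₁ − T_b) = D₂·(T₂ − T_b).
35.1·(22.5 − T_b) = 15.8·(33.3 − T_b)
T_b = (35.1·22.5 − 15.8·33.3) / (35.1 − 15.8) = 263.61 / 19.3 = 13.659 °C ≈ 13.7 °C.

13.7 °C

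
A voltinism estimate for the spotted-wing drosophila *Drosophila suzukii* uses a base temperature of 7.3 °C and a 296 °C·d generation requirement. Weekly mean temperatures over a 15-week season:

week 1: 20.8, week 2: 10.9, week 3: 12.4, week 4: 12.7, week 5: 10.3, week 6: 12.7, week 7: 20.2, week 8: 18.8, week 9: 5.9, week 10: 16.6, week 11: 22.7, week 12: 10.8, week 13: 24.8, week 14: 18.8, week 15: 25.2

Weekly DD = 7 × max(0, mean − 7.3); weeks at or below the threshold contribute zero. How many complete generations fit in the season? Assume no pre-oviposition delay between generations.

3 generations

Weekly DD (7 × max(0, T̄ − 7.3)): 94.5, 25.2, 35.7, 37.8, 21.0, 37.8, 90.3, 80.5, 0.0, 65.1, 107.8, 24.5, 122.5, 80.5, 125.3.
Season total = 948.5 DD.
Complete generations = ⌊948.5 / 296⌋ = 3.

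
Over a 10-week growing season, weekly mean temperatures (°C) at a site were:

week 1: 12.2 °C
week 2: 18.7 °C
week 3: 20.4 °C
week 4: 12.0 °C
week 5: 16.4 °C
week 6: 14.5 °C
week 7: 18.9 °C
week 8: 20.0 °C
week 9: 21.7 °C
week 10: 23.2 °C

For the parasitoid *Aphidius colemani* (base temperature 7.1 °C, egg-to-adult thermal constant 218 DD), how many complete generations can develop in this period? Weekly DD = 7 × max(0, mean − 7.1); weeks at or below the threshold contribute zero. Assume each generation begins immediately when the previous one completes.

Weekly DD (7 × max(0, T̄ − 7.1)): 35.7, 81.2, 93.1, 34.3, 65.1, 51.8, 82.6, 90.3, 102.2, 112.7.
Season total = 749.0 DD.
Complete generations = ⌊749.0 / 218⌋ = 3.

3 generations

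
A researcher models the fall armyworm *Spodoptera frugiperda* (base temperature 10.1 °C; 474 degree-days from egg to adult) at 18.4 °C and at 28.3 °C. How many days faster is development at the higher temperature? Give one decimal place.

31.1 days

At 18.4 °C: 474 / (18.4 − 10.1) = 474 / 8.3 = 57.108 d.
At 28.3 °C: 474 / (28.3 − 10.1) = 474 / 18.2 = 26.044 d.
Difference = |57.108 − 26.044| = 31.064 ≈ 31.1 days.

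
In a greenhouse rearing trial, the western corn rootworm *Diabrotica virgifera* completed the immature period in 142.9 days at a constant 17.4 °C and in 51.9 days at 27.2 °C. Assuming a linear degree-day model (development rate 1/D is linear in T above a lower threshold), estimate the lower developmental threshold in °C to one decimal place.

11.8 °C

Linear rate model ⇒ the product D·(T − T_b) is constant across temperatures.
142.9·(17.4 − T_b) = 51.9·(27.2 − T_b)
T_b = (142.9·17.4 − 51.9·27.2) / (142.9 − 51.9) = 1074.78 / 91.0 = 11.811 °C ≈ 11.8 °C.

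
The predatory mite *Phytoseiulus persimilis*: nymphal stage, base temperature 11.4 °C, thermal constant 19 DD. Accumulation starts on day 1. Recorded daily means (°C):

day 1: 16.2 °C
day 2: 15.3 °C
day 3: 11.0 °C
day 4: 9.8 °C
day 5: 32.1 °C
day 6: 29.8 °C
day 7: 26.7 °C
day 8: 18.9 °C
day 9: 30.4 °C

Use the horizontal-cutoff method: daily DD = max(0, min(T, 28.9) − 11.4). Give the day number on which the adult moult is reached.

Daily DD above 11.4 °C (capped at 17.5): 4.8, 3.9, 0.0, 0.0, 17.5, 17.5, 15.3, 7.5, 17.5.
Cumulative: 4.8, 8.7, 8.7, 8.7, 26.2, 43.7, 59.0, 66.5, 84.0.
The total first reaches 19 DD on day 5.

day 5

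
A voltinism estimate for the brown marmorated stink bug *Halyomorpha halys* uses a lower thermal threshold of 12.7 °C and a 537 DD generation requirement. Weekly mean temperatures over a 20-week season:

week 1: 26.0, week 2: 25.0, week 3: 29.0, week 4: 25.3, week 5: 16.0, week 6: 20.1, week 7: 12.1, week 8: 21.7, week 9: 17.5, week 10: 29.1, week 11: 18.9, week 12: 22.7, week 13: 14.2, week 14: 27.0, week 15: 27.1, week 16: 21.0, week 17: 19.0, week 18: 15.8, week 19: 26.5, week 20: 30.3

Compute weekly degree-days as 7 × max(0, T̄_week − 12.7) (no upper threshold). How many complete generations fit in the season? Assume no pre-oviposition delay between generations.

Weekly DD (7 × max(0, T̄ − 12.7)): 93.1, 86.1, 114.1, 88.2, 23.1, 51.8, 0.0, 63.0, 33.6, 114.8, 43.4, 70.0, 10.5, 100.1, 100.8, 58.1, 44.1, 21.7, 96.6, 123.2.
Season total = 1336.3 DD.
Complete generations = ⌊1336.3 / 537⌋ = 2.

2 generations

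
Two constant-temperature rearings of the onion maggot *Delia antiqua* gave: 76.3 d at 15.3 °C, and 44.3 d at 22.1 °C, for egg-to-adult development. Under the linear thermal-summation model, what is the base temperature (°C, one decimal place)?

Linear rate model ⇒ the product D·(T − T_b) is constant across temperatures.
76.3·(15.3 − T_b) = 44.3·(22.1 − T_b)
T_b = (76.3·15.3 − 44.3·22.1) / (76.3 − 44.3) = 188.36 / 32.0 = 5.886 °C ≈ 5.9 °C.

5.9 °C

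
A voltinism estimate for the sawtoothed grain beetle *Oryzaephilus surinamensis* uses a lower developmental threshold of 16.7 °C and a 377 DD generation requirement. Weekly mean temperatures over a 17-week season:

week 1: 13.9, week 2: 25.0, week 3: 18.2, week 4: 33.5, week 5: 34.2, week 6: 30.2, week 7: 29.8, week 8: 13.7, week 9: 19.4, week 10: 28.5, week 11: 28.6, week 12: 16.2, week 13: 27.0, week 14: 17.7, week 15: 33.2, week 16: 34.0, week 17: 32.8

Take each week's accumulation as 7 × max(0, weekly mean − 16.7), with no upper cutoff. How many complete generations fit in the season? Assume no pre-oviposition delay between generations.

2 generations

Weekly DD (7 × max(0, T̄ − 16.7)): 0.0, 58.1, 10.5, 117.6, 122.5, 94.5, 91.7, 0.0, 18.9, 82.6, 83.3, 0.0, 72.1, 7.0, 115.5, 121.1, 112.7.
Season total = 1108.1 DD.
Complete generations = ⌊1108.1 / 377⌋ = 2.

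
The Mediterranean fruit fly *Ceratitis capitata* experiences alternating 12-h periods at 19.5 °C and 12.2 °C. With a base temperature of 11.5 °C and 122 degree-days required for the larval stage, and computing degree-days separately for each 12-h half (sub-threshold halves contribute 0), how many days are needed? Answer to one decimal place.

28.0 days

Day half: max(0, 19.5 − 11.5) × 0.5 = 8.0 × 0.5 = 4.00 DD.
Night half: max(0, 12.2 − 11.5) × 0.5 = 0.7 × 0.5 = 0.35 DD.
Per 24 h: 4.35 DD/day.
Duration = 122 / 4.35 = 28.046 ≈ 28.0 days.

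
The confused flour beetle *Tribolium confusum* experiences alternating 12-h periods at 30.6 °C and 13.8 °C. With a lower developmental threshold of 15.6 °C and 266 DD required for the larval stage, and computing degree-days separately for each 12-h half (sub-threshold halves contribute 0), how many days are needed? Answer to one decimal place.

35.5 days

Day half: max(0, 30.6 − 15.6) × 0.5 = 15.0 × 0.5 = 7.50 DD.
Night half: max(0, 13.8 − 15.6) × 0.5 = 0.0 × 0.5 = 0.00 DD.
Per 24 h: 7.50 DD/day.
Duration = 266 / 7.50 = 35.467 ≈ 35.5 days.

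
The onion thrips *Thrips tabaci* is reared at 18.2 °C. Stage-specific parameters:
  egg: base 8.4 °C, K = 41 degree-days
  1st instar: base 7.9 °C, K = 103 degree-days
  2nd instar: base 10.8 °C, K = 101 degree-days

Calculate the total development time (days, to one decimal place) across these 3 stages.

egg: 41 / (18.2 − 8.4) = 41 / 9.8 = 4.184 d.
1st instar: 103 / (18.2 − 7.9) = 103 / 10.3 = 10.000 d.
2nd instar: 101 / (18.2 − 10.8) = 101 / 7.4 = 13.649 d.
Sum = 27.832 ≈ 27.8 days.

27.8 days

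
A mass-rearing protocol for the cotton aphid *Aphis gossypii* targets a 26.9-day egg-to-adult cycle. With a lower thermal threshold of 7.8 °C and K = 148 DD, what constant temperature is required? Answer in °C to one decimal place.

13.3 °C

Required daily accumulation = 148 / 26.9 = 5.502 DD/day.
T = T_base + 5.502 = 7.8 + 5.502 = 13.302 ≈ 13.3 °C.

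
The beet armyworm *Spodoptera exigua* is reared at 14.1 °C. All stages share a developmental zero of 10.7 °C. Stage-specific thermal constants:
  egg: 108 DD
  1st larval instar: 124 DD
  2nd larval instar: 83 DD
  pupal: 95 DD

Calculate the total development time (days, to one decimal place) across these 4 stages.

120.6 days

Daily accumulation at 14.1 °C = 14.1 − 10.7 = 3.4 DD/day.
Total K = 108 + 124 + 83 + 95 = 410 DD.
Total duration = 410 / 3.4 = 120.588 ≈ 120.6 days.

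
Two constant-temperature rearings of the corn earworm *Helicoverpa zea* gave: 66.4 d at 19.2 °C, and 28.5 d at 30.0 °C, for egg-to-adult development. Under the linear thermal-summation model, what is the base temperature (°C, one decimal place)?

11.1 °C

Linear rate model ⇒ the product D·(T − T_b) is constant across temperatures.
66.4·(19.2 − T_b) = 28.5·(30.0 − T_b)
T_b = (66.4·19.2 − 28.5·30.0) / (66.4 − 28.5) = 419.88 / 37.9 = 11.079 °C ≈ 11.1 °C.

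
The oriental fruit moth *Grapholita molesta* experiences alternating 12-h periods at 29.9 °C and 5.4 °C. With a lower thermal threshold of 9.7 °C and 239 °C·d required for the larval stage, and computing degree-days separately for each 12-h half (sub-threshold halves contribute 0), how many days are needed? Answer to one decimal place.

Day half: max(0, 29.9 − 9.7) × 0.5 = 20.2 × 0.5 = 10.10 DD.
Night half: max(0, 5.4 − 9.7) × 0.5 = 0.0 × 0.5 = 0.00 DD.
Per 24 h: 10.10 DD/day.
Duration = 239 / 10.10 = 23.663 ≈ 23.7 days.

23.7 days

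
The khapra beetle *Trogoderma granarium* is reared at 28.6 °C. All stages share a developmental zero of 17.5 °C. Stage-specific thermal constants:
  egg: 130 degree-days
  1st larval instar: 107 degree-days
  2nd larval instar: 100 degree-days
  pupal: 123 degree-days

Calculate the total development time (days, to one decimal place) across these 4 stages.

41.4 days

Daily accumulation at 28.6 °C = 28.6 − 17.5 = 11.1 DD/day.
Total K = 130 + 107 + 100 + 123 = 460 DD.
Total duration = 460 / 11.1 = 41.441 ≈ 41.4 days.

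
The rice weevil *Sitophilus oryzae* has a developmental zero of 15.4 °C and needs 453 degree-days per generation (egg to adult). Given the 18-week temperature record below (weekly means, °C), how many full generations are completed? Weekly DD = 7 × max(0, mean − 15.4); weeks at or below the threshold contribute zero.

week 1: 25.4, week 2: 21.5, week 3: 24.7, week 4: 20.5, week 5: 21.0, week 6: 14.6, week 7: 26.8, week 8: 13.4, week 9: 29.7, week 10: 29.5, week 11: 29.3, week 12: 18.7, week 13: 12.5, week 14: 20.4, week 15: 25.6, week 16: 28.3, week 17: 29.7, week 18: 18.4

Weekly DD (7 × max(0, T̄ − 15.4)): 70.0, 42.7, 65.1, 35.7, 39.2, 0.0, 79.8, 0.0, 100.1, 98.7, 97.3, 23.1, 0.0, 35.0, 71.4, 90.3, 100.1, 21.0.
Season total = 969.5 DD.
Complete generations = ⌊969.5 / 453⌋ = 2.

2 generations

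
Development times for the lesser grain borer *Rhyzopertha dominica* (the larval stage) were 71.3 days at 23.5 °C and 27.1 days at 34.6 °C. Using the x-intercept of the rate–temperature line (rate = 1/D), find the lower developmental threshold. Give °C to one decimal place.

Equal thermal constants: D₁(T₁ − T_b) = D₂(T₂ − T_b).
71.3·(23.5 − T_b) = 27.1·(34.6 − T_b)
T_b = (71.3·23.5 − 27.1·34.6) / (71.3 − 27.1) = 737.89 / 44.2 = 16.694 °C ≈ 16.7 °C.

16.7 °C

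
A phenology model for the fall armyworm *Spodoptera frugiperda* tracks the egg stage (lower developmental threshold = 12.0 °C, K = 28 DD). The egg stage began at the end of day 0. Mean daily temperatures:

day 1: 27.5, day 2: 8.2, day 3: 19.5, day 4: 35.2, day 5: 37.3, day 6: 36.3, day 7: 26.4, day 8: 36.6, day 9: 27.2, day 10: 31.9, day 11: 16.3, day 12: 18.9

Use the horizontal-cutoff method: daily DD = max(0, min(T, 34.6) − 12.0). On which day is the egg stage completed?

Daily DD above 12.0 °C (capped at 22.6): 15.5, 0.0, 7.5, 22.6, 22.6, 22.6, 14.4, 22.6, 15.2, 19.9, 4.3, 6.9.
Cumulative: 15.5, 15.5, 23.0, 45.6, 68.2, 90.8, 105.2, 127.8, 143.0, 162.9, 167.2, 174.1.
The total first reaches 28 DD on day 4.

day 4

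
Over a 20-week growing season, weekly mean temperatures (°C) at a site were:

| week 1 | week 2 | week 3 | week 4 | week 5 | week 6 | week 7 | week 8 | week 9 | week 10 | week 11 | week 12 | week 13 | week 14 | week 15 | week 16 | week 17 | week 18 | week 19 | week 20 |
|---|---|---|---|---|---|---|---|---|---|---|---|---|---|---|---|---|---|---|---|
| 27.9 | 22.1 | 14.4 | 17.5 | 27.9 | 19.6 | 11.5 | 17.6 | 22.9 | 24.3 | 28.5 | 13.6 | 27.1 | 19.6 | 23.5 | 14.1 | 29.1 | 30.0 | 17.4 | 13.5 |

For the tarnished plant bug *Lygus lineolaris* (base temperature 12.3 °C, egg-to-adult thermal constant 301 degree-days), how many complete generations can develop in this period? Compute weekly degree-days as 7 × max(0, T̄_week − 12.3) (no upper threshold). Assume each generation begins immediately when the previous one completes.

Weekly DD (7 × max(0, T̄ − 12.3)): 109.2, 68.6, 14.7, 36.4, 109.2, 51.1, 0.0, 37.1, 74.2, 84.0, 113.4, 9.1, 103.6, 51.1, 78.4, 12.6, 117.6, 123.9, 35.7, 8.4.
Season total = 1238.3 DD.
Complete generations = ⌊1238.3 / 301⌋ = 4.

4 generations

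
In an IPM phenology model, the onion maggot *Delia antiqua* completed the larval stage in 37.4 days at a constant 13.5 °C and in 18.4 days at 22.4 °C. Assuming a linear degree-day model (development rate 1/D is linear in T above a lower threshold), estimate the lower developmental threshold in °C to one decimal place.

Under the model K = D·(T − T_b), so D₁·(T₁ − T_b) = D₂·(T₂ − T_b).
37.4·(13.5 − T_b) = 18.4·(22.4 − T_b)
T_b = (37.4·13.5 − 18.4·22.4) / (37.4 − 18.4) = 92.74 / 19.0 = 4.881 °C ≈ 4.9 °C.

4.9 °C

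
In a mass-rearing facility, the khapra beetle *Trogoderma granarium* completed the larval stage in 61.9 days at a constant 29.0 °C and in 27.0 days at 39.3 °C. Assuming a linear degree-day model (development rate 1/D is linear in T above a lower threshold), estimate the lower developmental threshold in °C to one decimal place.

21.0 °C

Under the model K = D·(T − T_b), so D₁·(T₁ − T_b) = D₂·(T₂ − T_b).
61.9·(29.0 − T_b) = 27.0·(39.3 − T_b)
T_b = (61.9·29.0 − 27.0·39.3) / (61.9 − 27.0) = 734.00 / 34.9 = 21.032 °C ≈ 21.0 °C.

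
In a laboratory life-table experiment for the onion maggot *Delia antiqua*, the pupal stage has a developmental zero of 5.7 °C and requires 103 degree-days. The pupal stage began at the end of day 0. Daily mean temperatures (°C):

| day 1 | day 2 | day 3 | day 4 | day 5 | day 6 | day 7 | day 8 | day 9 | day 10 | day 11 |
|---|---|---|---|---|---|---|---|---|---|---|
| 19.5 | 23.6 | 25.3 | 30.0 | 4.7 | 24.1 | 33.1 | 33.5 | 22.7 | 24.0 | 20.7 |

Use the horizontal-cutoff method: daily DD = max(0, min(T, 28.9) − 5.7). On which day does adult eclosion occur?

Daily DD above 5.7 °C (capped at 23.2): 13.8, 17.9, 19.6, 23.2, 0.0, 18.4, 23.2, 23.2, 17.0, 18.3, 15.0.
Cumulative: 13.8, 31.7, 51.3, 74.5, 74.5, 92.9, 116.1, 139.3, 156.3, 174.6, 189.6.
The total first reaches 103 DD on day 7.

day 7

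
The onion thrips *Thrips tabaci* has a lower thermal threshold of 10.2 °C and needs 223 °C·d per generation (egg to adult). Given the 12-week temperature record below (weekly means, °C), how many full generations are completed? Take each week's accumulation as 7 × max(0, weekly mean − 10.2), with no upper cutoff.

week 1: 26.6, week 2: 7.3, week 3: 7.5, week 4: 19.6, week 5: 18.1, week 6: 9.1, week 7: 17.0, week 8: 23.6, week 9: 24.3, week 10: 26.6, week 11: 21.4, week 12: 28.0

3 generations

Weekly DD (7 × max(0, T̄ − 10.2)): 114.8, 0.0, 0.0, 65.8, 55.3, 0.0, 47.6, 93.8, 98.7, 114.8, 78.4, 124.6.
Season total = 793.8 DD.
Complete generations = ⌊793.8 / 223⌋ = 3.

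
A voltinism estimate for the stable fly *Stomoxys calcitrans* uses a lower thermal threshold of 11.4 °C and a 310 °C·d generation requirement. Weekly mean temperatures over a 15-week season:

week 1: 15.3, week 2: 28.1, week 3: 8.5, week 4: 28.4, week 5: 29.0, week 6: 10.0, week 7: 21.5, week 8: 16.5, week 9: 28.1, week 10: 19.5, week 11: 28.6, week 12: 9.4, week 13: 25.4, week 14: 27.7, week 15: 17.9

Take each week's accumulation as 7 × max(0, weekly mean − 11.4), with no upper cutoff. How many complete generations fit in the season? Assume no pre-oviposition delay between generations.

Weekly DD (7 × max(0, T̄ − 11.4)): 27.3, 116.9, 0.0, 119.0, 123.2, 0.0, 70.7, 35.7, 116.9, 56.7, 120.4, 0.0, 98.0, 114.1, 45.5.
Season total = 1044.4 DD.
Complete generations = ⌊1044.4 / 310⌋ = 3.

3 generations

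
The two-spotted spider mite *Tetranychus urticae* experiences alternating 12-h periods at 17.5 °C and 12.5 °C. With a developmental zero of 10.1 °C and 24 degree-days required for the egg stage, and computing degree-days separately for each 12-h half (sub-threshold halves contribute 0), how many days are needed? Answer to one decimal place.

Day half: max(0, 17.5 − 10.1) × 0.5 = 7.4 × 0.5 = 3.70 DD.
Night half: max(0, 12.5 − 10.1) × 0.5 = 2.4 × 0.5 = 1.20 DD.
Per 24 h: 4.90 DD/day.
Duration = 24 / 4.90 = 4.898 ≈ 4.9 days.

4.9 days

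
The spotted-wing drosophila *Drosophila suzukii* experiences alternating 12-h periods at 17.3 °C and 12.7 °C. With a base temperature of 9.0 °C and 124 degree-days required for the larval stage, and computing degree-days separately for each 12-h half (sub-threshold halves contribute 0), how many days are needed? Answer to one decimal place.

Day half: max(0, 17.3 − 9.0) × 0.5 = 8.3 × 0.5 = 4.15 DD.
Night half: max(0, 12.7 − 9.0) × 0.5 = 3.7 × 0.5 = 1.85 DD.
Per 24 h: 6.00 DD/day.
Duration = 124 / 6.00 = 20.667 ≈ 20.7 days.

20.7 days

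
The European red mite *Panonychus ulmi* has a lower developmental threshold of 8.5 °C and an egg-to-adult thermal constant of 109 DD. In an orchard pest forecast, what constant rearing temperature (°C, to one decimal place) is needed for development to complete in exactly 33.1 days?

11.8 °C

Required daily accumulation = 109 / 33.1 = 3.293 DD/day.
T = T_base + 3.293 = 8.5 + 3.293 = 11.793 ≈ 11.8 °C.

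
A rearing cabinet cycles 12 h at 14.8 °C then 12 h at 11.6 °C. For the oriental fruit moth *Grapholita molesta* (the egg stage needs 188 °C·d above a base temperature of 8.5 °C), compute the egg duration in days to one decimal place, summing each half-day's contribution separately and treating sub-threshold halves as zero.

40.0 days

Day half: max(0, 14.8 − 8.5) × 0.5 = 6.3 × 0.5 = 3.15 DD.
Night half: max(0, 11.6 − 8.5) × 0.5 = 3.1 × 0.5 = 1.55 DD.
Per 24 h: 4.70 DD/day.
Duration = 188 / 4.70 = 40.000 ≈ 40.0 days.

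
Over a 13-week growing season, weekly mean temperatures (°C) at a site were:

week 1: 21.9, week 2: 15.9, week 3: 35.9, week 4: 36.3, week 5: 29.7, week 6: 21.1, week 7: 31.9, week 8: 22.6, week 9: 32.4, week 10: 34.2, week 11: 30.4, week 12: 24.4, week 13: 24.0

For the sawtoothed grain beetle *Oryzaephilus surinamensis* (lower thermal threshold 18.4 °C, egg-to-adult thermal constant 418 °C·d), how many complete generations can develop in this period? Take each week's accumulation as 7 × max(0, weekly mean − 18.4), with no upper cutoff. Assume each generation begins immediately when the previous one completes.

Weekly DD (7 × max(0, T̄ − 18.4)): 24.5, 0.0, 122.5, 125.3, 79.1, 18.9, 94.5, 29.4, 98.0, 110.6, 84.0, 42.0, 39.2.
Season total = 868.0 DD.
Complete generations = ⌊868.0 / 418⌋ = 2.

2 generations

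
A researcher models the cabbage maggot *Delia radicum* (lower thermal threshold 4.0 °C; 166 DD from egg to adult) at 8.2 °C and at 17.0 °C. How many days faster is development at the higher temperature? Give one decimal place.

At 8.2 °C: 166 / (8.2 − 4.0) = 166 / 4.2 = 39.524 d.
At 17.0 °C: 166 / (17.0 − 4.0) = 166 / 13.0 = 12.769 d.
Difference = |39.524 − 12.769| = 26.755 ≈ 26.8 days.

26.8 days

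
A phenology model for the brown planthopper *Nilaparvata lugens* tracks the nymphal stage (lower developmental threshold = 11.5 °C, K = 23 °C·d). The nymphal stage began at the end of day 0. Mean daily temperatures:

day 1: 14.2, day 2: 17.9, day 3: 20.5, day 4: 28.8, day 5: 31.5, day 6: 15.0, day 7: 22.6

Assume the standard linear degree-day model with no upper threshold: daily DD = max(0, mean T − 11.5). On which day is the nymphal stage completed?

Daily DD above 11.5 °C: 2.7, 6.4, 9.0, 17.3, 20.0, 3.5, 11.1.
Cumulative: 2.7, 9.1, 18.1, 35.4, 55.4, 58.9, 70.0.
The total first reaches 23 DD on day 4.

day 4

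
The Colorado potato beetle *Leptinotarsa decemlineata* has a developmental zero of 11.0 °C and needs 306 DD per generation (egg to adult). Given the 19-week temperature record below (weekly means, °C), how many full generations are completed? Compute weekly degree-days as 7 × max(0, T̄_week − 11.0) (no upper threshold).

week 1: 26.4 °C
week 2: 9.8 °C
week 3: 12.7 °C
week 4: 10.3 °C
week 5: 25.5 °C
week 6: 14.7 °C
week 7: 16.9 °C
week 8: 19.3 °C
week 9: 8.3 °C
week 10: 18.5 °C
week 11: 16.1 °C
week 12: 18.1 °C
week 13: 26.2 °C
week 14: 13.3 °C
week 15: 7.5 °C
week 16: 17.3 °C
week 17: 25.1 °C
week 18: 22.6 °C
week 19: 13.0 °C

2 generations

Weekly DD (7 × max(0, T̄ − 11.0)): 107.8, 0.0, 11.9, 0.0, 101.5, 25.9, 41.3, 58.1, 0.0, 52.5, 35.7, 49.7, 106.4, 16.1, 0.0, 44.1, 98.7, 81.2, 14.0.
Season total = 844.9 DD.
Complete generations = ⌊844.9 / 306⌋ = 2.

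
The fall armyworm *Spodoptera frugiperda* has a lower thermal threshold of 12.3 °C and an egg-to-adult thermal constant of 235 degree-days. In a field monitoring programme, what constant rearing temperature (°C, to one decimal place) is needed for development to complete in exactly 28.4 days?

20.6 °C

Required daily accumulation = 235 / 28.4 = 8.275 DD/day.
T = T_base + 8.275 = 12.3 + 8.275 = 20.575 ≈ 20.6 °C.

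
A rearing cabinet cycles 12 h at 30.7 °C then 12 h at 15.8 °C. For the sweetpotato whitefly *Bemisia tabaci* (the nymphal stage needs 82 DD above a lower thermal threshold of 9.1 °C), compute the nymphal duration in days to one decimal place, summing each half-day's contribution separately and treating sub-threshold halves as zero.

5.8 days

Day half: max(0, 30.7 − 9.1) × 0.5 = 21.6 × 0.5 = 10.80 DD.
Night half: max(0, 15.8 − 9.1) × 0.5 = 6.7 × 0.5 = 3.35 DD.
Per 24 h: 14.15 DD/day.
Duration = 82 / 14.15 = 5.795 ≈ 5.8 days.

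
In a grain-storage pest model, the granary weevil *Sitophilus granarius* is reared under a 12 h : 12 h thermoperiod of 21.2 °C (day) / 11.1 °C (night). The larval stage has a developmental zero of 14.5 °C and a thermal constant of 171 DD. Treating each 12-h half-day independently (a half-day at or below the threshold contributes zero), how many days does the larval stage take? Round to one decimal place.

51.0 days

Day half: max(0, 21.2 − 14.5) × 0.5 = 6.7 × 0.5 = 3.35 DD.
Night half: max(0, 11.1 − 14.5) × 0.5 = 0.0 × 0.5 = 0.00 DD.
Per 24 h: 3.35 DD/day.
Duration = 171 / 3.35 = 51.045 ≈ 51.0 days.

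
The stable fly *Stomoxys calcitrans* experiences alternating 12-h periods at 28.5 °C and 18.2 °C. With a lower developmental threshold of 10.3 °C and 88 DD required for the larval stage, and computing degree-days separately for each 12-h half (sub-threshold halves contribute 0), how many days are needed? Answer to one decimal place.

6.7 days

Day half: max(0, 28.5 − 10.3) × 0.5 = 18.2 × 0.5 = 9.10 DD.
Night half: max(0, 18.2 − 10.3) × 0.5 = 7.9 × 0.5 = 3.95 DD.
Per 24 h: 13.05 DD/day.
Duration = 88 / 13.05 = 6.743 ≈ 6.7 days.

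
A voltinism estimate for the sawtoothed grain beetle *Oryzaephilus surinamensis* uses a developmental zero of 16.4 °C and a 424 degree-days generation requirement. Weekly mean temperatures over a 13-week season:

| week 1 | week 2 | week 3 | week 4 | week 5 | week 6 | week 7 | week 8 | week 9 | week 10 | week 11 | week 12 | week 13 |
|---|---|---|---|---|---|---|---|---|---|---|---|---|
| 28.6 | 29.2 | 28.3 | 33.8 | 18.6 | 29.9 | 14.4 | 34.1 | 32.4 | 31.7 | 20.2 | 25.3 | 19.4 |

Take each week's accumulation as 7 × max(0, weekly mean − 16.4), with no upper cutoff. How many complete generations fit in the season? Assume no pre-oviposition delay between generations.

Weekly DD (7 × max(0, T̄ − 16.4)): 85.4, 89.6, 83.3, 121.8, 15.4, 94.5, 0.0, 123.9, 112.0, 107.1, 26.6, 62.3, 21.0.
Season total = 942.9 DD.
Complete generations = ⌊942.9 / 424⌋ = 2.

2 generations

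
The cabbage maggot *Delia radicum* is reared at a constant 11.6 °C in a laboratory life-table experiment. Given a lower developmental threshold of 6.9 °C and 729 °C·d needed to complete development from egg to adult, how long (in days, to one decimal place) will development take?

Daily accumulation = 11.6 − 6.9 = 4.7 DD/day.
Duration = 729 / 4.7 = 155.106 ≈ 155.1 days.

155.1 days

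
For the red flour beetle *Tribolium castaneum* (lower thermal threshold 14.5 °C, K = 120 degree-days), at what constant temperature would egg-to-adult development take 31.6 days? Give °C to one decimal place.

18.3 °C

Required daily accumulation = 120 / 31.6 = 3.797 DD/day.
T = T_base + 3.797 = 14.5 + 3.797 = 18.297 ≈ 18.3 °C.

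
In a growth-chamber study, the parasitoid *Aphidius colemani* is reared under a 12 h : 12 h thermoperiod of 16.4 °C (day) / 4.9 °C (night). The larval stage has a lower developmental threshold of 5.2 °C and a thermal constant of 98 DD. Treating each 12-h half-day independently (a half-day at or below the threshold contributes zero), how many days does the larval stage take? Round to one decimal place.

17.5 days

Day half: max(0, 16.4 − 5.2) × 0.5 = 11.2 × 0.5 = 5.60 DD.
Night half: max(0, 4.9 − 5.2) × 0.5 = 0.0 × 0.5 = 0.00 DD.
Per 24 h: 5.60 DD/day.
Duration = 98 / 5.60 = 17.500 ≈ 17.5 days.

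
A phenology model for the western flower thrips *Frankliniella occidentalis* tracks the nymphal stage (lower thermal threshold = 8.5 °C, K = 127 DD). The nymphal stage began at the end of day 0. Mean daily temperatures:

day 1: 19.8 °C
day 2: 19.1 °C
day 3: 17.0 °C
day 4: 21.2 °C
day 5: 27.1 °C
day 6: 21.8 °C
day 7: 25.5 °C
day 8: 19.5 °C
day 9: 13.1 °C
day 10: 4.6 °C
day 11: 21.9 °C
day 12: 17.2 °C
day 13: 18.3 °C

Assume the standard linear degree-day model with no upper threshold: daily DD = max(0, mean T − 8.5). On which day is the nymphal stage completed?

Daily DD above 8.5 °C: 11.3, 10.6, 8.5, 12.7, 18.6, 13.3, 17.0, 11.0, 4.6, 0.0, 13.4, 8.7, 9.8.
Cumulative: 11.3, 21.9, 30.4, 43.1, 61.7, 75.0, 92.0, 103.0, 107.6, 107.6, 121.0, 129.7, 139.5.
The total first reaches 127 DD on day 12.

day 12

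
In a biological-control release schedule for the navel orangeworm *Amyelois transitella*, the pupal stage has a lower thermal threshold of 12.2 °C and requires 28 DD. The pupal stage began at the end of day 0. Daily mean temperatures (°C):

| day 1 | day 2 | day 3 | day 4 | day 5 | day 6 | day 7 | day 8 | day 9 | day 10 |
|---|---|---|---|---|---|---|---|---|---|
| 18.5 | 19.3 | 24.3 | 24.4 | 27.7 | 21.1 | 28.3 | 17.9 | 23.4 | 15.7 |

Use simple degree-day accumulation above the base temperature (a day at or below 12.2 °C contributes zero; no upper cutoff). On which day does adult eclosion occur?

Daily DD above 12.2 °C: 6.3, 7.1, 12.1, 12.2, 15.5, 8.9, 16.1, 5.7, 11.2, 3.5.
Cumulative: 6.3, 13.4, 25.5, 37.7, 53.2, 62.1, 78.2, 83.9, 95.1, 98.6.
The total first reaches 28 DD on day 4.

day 4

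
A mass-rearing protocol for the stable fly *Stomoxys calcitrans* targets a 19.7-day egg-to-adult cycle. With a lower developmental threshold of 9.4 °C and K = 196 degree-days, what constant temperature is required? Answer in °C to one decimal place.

19.3 °C

Required daily accumulation = 196 / 19.7 = 9.949 DD/day.
T = T_base + 9.949 = 9.4 + 9.949 = 19.349 ≈ 19.3 °C.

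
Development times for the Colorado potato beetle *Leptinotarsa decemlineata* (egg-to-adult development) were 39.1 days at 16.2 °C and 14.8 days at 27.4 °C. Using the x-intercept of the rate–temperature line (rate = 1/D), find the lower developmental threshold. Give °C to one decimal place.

Under the model K = D·(T − T_b), so D₁·(T₁ − T_b) = D₂·(T₂ − T_b).
39.1·(16.2 − T_b) = 14.8·(27.4 − T_b)
T_b = (39.1·16.2 − 14.8·27.4) / (39.1 − 14.8) = 227.90 / 24.3 = 9.379 °C ≈ 9.4 °C.

9.4 °C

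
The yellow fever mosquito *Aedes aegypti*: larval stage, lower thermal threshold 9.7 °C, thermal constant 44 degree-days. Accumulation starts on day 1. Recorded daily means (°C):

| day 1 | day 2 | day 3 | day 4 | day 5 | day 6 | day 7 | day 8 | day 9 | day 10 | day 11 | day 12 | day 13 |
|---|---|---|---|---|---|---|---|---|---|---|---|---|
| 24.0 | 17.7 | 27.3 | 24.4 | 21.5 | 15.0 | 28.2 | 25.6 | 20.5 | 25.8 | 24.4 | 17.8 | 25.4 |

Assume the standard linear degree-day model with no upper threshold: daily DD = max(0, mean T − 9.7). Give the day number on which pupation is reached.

Daily DD above 9.7 °C: 14.3, 8.0, 17.6, 14.7, 11.8, 5.3, 18.5, 15.9, 10.8, 16.1, 14.7, 8.1, 15.7.
Cumulative: 14.3, 22.3, 39.9, 54.6, 66.4, 71.7, 90.2, 106.1, 116.9, 133.0, 147.7, 155.8, 171.5.
The total first reaches 44 DD on day 4.

day 4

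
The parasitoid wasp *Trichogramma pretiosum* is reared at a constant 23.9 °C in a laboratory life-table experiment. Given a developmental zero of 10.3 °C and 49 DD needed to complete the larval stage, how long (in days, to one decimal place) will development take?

Daily accumulation = 23.9 − 10.3 = 13.6 DD/day.
Duration = 49 / 13.6 = 3.603 ≈ 3.6 days.

3.6 days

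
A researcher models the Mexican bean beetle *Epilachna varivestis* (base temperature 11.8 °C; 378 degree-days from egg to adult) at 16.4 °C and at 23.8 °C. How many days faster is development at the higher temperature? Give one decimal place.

50.7 days

At 16.4 °C: 378 / (16.4 − 11.8) = 378 / 4.6 = 82.174 d.
At 23.8 °C: 378 / (23.8 − 11.8) = 378 / 12.0 = 31.500 d.
Difference = |82.174 − 31.500| = 50.674 ≈ 50.7 days.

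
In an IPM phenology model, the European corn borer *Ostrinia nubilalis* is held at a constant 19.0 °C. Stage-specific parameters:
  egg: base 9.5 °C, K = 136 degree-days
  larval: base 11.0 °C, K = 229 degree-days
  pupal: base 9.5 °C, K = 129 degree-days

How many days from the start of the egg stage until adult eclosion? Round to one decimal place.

egg: 136 / (19.0 − 9.5) = 136 / 9.5 = 14.316 d.
larval: 229 / (19.0 − 11.0) = 229 / 8.0 = 28.625 d.
pupal: 129 / (19.0 − 9.5) = 129 / 9.5 = 13.579 d.
Sum = 56.520 ≈ 56.5 days.

56.5 days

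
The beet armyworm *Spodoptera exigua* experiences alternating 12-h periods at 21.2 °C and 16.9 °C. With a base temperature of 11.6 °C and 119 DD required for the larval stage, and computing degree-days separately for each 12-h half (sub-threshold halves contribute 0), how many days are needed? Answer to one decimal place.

16.0 days

Day half: max(0, 21.2 − 11.6) × 0.5 = 9.6 × 0.5 = 4.80 DD.
Night half: max(0, 16.9 − 11.6) × 0.5 = 5.3 × 0.5 = 2.65 DD.
Per 24 h: 7.45 DD/day.
Duration = 119 / 7.45 = 15.973 ≈ 16.0 days.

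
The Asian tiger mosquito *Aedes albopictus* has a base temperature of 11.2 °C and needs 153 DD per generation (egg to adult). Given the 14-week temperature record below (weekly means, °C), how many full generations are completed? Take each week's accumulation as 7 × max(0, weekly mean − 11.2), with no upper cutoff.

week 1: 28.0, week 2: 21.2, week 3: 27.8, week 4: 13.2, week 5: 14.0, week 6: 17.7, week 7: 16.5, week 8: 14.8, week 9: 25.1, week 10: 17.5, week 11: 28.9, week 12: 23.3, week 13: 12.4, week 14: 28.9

6 generations

Weekly DD (7 × max(0, T̄ − 11.2)): 117.6, 70.0, 116.2, 14.0, 19.6, 45.5, 37.1, 25.2, 97.3, 44.1, 123.9, 84.7, 8.4, 123.9.
Season total = 927.5 DD.
Complete generations = ⌊927.5 / 153⌋ = 6.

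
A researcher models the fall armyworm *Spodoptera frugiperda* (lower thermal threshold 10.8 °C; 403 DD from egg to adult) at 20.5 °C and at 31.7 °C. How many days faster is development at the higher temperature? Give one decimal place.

22.3 days

At 20.5 °C: 403 / (20.5 − 10.8) = 403 / 9.7 = 41.546 d.
At 31.7 °C: 403 / (31.7 − 10.8) = 403 / 20.9 = 19.282 d.
Difference = |41.546 − 19.282| = 22.264 ≈ 22.3 days.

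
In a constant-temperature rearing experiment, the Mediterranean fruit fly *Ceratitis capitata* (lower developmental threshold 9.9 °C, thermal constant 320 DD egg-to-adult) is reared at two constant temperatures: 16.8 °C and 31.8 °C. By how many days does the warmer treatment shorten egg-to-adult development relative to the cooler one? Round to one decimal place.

31.8 days

At 16.8 °C: 320 / (16.8 − 9.9) = 320 / 6.9 = 46.377 d.
At 31.8 °C: 320 / (31.8 − 9.9) = 320 / 21.9 = 14.612 d.
Difference = |46.377 − 14.612| = 31.765 ≈ 31.8 days.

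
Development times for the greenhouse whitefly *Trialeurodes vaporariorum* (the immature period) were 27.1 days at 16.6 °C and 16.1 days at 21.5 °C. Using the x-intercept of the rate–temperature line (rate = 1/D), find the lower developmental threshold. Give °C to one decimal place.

Linear rate model ⇒ the product D·(T − T_b) is constant across temperatures.
27.1·(16.6 − T_b) = 16.1·(21.5 − T_b)
T_b = (27.1·16.6 − 16.1·21.5) / (27.1 − 16.1) = 103.71 / 11.0 = 9.428 °C ≈ 9.4 °C.

9.4 °C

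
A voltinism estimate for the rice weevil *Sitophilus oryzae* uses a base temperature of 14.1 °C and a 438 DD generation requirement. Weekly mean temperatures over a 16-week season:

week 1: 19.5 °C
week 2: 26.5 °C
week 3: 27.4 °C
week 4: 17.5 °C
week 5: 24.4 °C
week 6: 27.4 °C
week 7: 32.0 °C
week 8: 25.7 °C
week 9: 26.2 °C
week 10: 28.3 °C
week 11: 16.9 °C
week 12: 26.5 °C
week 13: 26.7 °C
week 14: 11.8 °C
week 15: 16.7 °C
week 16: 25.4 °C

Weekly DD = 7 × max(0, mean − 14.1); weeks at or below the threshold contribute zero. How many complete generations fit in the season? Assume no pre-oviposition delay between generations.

2 generations

Weekly DD (7 × max(0, T̄ − 14.1)): 37.8, 86.8, 93.1, 23.8, 72.1, 93.1, 125.3, 81.2, 84.7, 99.4, 19.6, 86.8, 88.2, 0.0, 18.2, 79.1.
Season total = 1089.2 DD.
Complete generations = ⌊1089.2 / 438⌋ = 2.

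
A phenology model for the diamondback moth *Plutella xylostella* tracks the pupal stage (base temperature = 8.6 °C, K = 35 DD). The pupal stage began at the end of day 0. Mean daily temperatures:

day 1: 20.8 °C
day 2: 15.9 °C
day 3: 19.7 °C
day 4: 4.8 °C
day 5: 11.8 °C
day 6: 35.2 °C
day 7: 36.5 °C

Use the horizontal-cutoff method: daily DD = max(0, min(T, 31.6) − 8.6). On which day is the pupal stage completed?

day 6

Daily DD above 8.6 °C (capped at 23.0): 12.2, 7.3, 11.1, 0.0, 3.2, 23.0, 23.0.
Cumulative: 12.2, 19.5, 30.6, 30.6, 33.8, 56.8, 79.8.
The total first reaches 35 DD on day 6.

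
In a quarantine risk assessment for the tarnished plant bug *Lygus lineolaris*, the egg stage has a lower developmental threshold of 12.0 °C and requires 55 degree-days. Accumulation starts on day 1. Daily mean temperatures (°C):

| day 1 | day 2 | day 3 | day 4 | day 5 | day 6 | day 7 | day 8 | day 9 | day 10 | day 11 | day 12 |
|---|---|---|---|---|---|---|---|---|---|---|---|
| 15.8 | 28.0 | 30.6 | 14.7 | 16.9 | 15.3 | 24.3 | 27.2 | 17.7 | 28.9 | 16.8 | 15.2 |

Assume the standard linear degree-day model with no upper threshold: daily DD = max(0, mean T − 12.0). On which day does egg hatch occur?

Daily DD above 12.0 °C: 3.8, 16.0, 18.6, 2.7, 4.9, 3.3, 12.3, 15.2, 5.7, 16.9, 4.8, 3.2.
Cumulative: 3.8, 19.8, 38.4, 41.1, 46.0, 49.3, 61.6, 76.8, 82.5, 99.4, 104.2, 107.4.
The total first reaches 55 DD on day 7.

day 7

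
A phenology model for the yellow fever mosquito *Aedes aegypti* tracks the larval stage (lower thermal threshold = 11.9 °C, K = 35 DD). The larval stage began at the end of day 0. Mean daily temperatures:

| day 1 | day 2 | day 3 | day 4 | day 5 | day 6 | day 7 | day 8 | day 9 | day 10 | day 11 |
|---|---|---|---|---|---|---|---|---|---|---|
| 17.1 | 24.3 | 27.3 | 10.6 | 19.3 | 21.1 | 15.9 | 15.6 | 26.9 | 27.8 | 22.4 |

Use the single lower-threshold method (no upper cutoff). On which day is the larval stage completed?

day 5

Daily DD above 11.9 °C: 5.2, 12.4, 15.4, 0.0, 7.4, 9.2, 4.0, 3.7, 15.0, 15.9, 10.5.
Cumulative: 5.2, 17.6, 33.0, 33.0, 40.4, 49.6, 53.6, 57.3, 72.3, 88.2, 98.7.
The total first reaches 35 DD on day 5.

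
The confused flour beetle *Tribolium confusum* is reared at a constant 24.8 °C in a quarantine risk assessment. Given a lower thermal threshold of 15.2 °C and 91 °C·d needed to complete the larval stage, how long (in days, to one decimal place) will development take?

9.5 days

Daily accumulation = 24.8 − 15.2 = 9.6 DD/day.
Duration = 91 / 9.6 = 9.479 ≈ 9.5 days.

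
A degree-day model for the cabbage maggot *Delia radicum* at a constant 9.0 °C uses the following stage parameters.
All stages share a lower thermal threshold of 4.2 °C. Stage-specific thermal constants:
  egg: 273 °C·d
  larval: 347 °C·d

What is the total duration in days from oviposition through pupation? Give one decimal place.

129.2 days

Daily accumulation at 9.0 °C = 9.0 − 4.2 = 4.8 DD/day.
Total K = 273 + 347 = 620 DD.
Total duration = 620 / 4.8 = 129.167 ≈ 129.2 days.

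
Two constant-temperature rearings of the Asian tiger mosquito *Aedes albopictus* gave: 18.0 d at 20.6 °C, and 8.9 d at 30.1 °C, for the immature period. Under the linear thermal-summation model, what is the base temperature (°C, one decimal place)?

Under the model K = D·(T − T_b), so D₁·(T₁ − T_b) = D₂·(T₂ − T_b).
18.0·(20.6 − T_b) = 8.9·(30.1 − T_b)
T_b = (18.0·20.6 − 8.9·30.1) / (18.0 − 8.9) = 102.91 / 9.1 = 11.309 °C ≈ 11.3 °C.

11.3 °C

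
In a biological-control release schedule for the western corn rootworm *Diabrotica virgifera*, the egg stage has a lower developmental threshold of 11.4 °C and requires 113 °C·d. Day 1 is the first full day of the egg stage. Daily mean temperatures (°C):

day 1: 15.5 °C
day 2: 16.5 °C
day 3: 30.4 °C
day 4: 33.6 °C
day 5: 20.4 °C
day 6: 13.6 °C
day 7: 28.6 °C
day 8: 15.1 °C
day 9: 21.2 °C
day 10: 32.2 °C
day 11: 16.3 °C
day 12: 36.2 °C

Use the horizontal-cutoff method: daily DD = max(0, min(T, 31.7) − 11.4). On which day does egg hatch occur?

day 11

Daily DD above 11.4 °C (capped at 20.3): 4.1, 5.1, 19.0, 20.3, 9.0, 2.2, 17.2, 3.7, 9.8, 20.3, 4.9, 20.3.
Cumulative: 4.1, 9.2, 28.2, 48.5, 57.5, 59.7, 76.9, 80.6, 90.4, 110.7, 115.6, 135.9.
The total first reaches 113 DD on day 11.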